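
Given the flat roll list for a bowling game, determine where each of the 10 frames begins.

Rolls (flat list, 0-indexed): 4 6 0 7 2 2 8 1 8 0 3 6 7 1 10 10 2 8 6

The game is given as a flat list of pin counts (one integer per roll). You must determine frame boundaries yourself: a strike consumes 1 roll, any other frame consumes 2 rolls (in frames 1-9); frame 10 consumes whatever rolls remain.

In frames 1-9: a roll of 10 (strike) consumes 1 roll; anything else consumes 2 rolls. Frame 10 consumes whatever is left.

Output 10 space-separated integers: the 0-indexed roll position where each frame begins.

Frame 1 starts at roll index 0: rolls=4,6 (sum=10), consumes 2 rolls
Frame 2 starts at roll index 2: rolls=0,7 (sum=7), consumes 2 rolls
Frame 3 starts at roll index 4: rolls=2,2 (sum=4), consumes 2 rolls
Frame 4 starts at roll index 6: rolls=8,1 (sum=9), consumes 2 rolls
Frame 5 starts at roll index 8: rolls=8,0 (sum=8), consumes 2 rolls
Frame 6 starts at roll index 10: rolls=3,6 (sum=9), consumes 2 rolls
Frame 7 starts at roll index 12: rolls=7,1 (sum=8), consumes 2 rolls
Frame 8 starts at roll index 14: roll=10 (strike), consumes 1 roll
Frame 9 starts at roll index 15: roll=10 (strike), consumes 1 roll
Frame 10 starts at roll index 16: 3 remaining rolls

Answer: 0 2 4 6 8 10 12 14 15 16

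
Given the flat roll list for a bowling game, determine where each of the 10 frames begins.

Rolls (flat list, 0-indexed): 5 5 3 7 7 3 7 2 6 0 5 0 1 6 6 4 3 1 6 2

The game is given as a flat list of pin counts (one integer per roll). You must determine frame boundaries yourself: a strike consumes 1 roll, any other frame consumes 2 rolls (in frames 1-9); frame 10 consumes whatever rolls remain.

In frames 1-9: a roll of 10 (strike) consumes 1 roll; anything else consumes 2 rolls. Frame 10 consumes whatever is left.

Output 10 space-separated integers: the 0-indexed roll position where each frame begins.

Frame 1 starts at roll index 0: rolls=5,5 (sum=10), consumes 2 rolls
Frame 2 starts at roll index 2: rolls=3,7 (sum=10), consumes 2 rolls
Frame 3 starts at roll index 4: rolls=7,3 (sum=10), consumes 2 rolls
Frame 4 starts at roll index 6: rolls=7,2 (sum=9), consumes 2 rolls
Frame 5 starts at roll index 8: rolls=6,0 (sum=6), consumes 2 rolls
Frame 6 starts at roll index 10: rolls=5,0 (sum=5), consumes 2 rolls
Frame 7 starts at roll index 12: rolls=1,6 (sum=7), consumes 2 rolls
Frame 8 starts at roll index 14: rolls=6,4 (sum=10), consumes 2 rolls
Frame 9 starts at roll index 16: rolls=3,1 (sum=4), consumes 2 rolls
Frame 10 starts at roll index 18: 2 remaining rolls

Answer: 0 2 4 6 8 10 12 14 16 18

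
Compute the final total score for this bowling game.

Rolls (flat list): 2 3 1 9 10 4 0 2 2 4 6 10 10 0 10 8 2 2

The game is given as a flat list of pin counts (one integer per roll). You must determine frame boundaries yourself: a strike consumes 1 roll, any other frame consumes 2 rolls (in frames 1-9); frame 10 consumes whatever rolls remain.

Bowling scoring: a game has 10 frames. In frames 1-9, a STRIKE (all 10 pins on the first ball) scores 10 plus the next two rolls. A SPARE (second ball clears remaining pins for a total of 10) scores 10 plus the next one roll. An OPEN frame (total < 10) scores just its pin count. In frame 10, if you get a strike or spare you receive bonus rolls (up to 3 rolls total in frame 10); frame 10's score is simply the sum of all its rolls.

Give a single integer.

Answer: 137

Derivation:
Frame 1: OPEN (2+3=5). Cumulative: 5
Frame 2: SPARE (1+9=10). 10 + next roll (10) = 20. Cumulative: 25
Frame 3: STRIKE. 10 + next two rolls (4+0) = 14. Cumulative: 39
Frame 4: OPEN (4+0=4). Cumulative: 43
Frame 5: OPEN (2+2=4). Cumulative: 47
Frame 6: SPARE (4+6=10). 10 + next roll (10) = 20. Cumulative: 67
Frame 7: STRIKE. 10 + next two rolls (10+0) = 20. Cumulative: 87
Frame 8: STRIKE. 10 + next two rolls (0+10) = 20. Cumulative: 107
Frame 9: SPARE (0+10=10). 10 + next roll (8) = 18. Cumulative: 125
Frame 10: SPARE. Sum of all frame-10 rolls (8+2+2) = 12. Cumulative: 137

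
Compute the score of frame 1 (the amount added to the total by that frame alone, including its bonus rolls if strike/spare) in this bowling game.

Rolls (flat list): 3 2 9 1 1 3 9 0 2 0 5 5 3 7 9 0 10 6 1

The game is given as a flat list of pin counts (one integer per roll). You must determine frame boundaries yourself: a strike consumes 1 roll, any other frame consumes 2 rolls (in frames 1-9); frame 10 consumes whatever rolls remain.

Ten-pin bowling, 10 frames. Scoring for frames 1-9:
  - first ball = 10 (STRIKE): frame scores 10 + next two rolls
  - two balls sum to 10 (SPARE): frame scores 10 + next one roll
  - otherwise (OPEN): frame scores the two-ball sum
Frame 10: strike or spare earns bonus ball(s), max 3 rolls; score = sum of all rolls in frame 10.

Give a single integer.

Answer: 5

Derivation:
Frame 1: OPEN (3+2=5). Cumulative: 5
Frame 2: SPARE (9+1=10). 10 + next roll (1) = 11. Cumulative: 16
Frame 3: OPEN (1+3=4). Cumulative: 20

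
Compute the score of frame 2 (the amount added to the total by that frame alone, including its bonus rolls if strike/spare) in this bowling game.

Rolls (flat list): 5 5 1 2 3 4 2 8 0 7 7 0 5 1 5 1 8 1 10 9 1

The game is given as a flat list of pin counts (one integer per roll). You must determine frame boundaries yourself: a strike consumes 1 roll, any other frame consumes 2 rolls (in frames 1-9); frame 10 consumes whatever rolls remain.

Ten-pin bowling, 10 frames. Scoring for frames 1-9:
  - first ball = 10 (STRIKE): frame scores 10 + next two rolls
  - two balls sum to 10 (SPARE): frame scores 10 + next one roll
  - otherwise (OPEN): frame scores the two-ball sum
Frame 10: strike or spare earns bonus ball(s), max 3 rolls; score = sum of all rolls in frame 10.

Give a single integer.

Answer: 3

Derivation:
Frame 1: SPARE (5+5=10). 10 + next roll (1) = 11. Cumulative: 11
Frame 2: OPEN (1+2=3). Cumulative: 14
Frame 3: OPEN (3+4=7). Cumulative: 21
Frame 4: SPARE (2+8=10). 10 + next roll (0) = 10. Cumulative: 31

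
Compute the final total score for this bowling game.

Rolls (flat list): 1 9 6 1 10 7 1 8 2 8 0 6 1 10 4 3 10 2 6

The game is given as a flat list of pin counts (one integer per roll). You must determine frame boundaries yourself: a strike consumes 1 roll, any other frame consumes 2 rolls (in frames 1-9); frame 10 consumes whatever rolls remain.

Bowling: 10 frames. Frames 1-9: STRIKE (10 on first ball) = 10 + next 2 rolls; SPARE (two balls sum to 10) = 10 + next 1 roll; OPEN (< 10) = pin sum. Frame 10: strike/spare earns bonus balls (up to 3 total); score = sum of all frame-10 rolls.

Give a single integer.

Frame 1: SPARE (1+9=10). 10 + next roll (6) = 16. Cumulative: 16
Frame 2: OPEN (6+1=7). Cumulative: 23
Frame 3: STRIKE. 10 + next two rolls (7+1) = 18. Cumulative: 41
Frame 4: OPEN (7+1=8). Cumulative: 49
Frame 5: SPARE (8+2=10). 10 + next roll (8) = 18. Cumulative: 67
Frame 6: OPEN (8+0=8). Cumulative: 75
Frame 7: OPEN (6+1=7). Cumulative: 82
Frame 8: STRIKE. 10 + next two rolls (4+3) = 17. Cumulative: 99
Frame 9: OPEN (4+3=7). Cumulative: 106
Frame 10: STRIKE. Sum of all frame-10 rolls (10+2+6) = 18. Cumulative: 124

Answer: 124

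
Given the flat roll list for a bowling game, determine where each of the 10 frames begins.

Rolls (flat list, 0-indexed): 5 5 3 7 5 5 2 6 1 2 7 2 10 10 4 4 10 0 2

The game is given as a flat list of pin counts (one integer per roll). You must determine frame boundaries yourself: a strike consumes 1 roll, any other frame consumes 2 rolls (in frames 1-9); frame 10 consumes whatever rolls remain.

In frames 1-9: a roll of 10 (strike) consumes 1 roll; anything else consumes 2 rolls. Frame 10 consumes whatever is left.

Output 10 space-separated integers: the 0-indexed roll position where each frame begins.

Answer: 0 2 4 6 8 10 12 13 14 16

Derivation:
Frame 1 starts at roll index 0: rolls=5,5 (sum=10), consumes 2 rolls
Frame 2 starts at roll index 2: rolls=3,7 (sum=10), consumes 2 rolls
Frame 3 starts at roll index 4: rolls=5,5 (sum=10), consumes 2 rolls
Frame 4 starts at roll index 6: rolls=2,6 (sum=8), consumes 2 rolls
Frame 5 starts at roll index 8: rolls=1,2 (sum=3), consumes 2 rolls
Frame 6 starts at roll index 10: rolls=7,2 (sum=9), consumes 2 rolls
Frame 7 starts at roll index 12: roll=10 (strike), consumes 1 roll
Frame 8 starts at roll index 13: roll=10 (strike), consumes 1 roll
Frame 9 starts at roll index 14: rolls=4,4 (sum=8), consumes 2 rolls
Frame 10 starts at roll index 16: 3 remaining rolls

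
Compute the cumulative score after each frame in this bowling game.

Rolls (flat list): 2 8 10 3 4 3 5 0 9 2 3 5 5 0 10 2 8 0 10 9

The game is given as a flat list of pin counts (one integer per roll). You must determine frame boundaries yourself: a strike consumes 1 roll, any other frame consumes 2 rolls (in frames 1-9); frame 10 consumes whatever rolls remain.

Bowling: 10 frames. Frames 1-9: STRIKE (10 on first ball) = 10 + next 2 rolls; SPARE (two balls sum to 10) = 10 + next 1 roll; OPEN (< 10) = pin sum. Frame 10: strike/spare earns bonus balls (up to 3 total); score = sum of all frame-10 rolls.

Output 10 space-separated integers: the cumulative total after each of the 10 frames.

Answer: 20 37 44 52 61 66 76 88 98 117

Derivation:
Frame 1: SPARE (2+8=10). 10 + next roll (10) = 20. Cumulative: 20
Frame 2: STRIKE. 10 + next two rolls (3+4) = 17. Cumulative: 37
Frame 3: OPEN (3+4=7). Cumulative: 44
Frame 4: OPEN (3+5=8). Cumulative: 52
Frame 5: OPEN (0+9=9). Cumulative: 61
Frame 6: OPEN (2+3=5). Cumulative: 66
Frame 7: SPARE (5+5=10). 10 + next roll (0) = 10. Cumulative: 76
Frame 8: SPARE (0+10=10). 10 + next roll (2) = 12. Cumulative: 88
Frame 9: SPARE (2+8=10). 10 + next roll (0) = 10. Cumulative: 98
Frame 10: SPARE. Sum of all frame-10 rolls (0+10+9) = 19. Cumulative: 117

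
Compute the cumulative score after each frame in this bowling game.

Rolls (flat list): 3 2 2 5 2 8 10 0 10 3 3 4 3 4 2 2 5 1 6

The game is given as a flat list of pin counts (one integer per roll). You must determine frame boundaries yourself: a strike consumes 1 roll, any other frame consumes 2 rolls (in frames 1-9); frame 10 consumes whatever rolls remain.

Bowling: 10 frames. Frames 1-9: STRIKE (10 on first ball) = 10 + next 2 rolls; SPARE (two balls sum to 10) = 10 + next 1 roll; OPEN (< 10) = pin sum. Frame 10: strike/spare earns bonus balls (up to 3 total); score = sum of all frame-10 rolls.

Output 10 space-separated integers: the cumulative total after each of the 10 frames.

Frame 1: OPEN (3+2=5). Cumulative: 5
Frame 2: OPEN (2+5=7). Cumulative: 12
Frame 3: SPARE (2+8=10). 10 + next roll (10) = 20. Cumulative: 32
Frame 4: STRIKE. 10 + next two rolls (0+10) = 20. Cumulative: 52
Frame 5: SPARE (0+10=10). 10 + next roll (3) = 13. Cumulative: 65
Frame 6: OPEN (3+3=6). Cumulative: 71
Frame 7: OPEN (4+3=7). Cumulative: 78
Frame 8: OPEN (4+2=6). Cumulative: 84
Frame 9: OPEN (2+5=7). Cumulative: 91
Frame 10: OPEN. Sum of all frame-10 rolls (1+6) = 7. Cumulative: 98

Answer: 5 12 32 52 65 71 78 84 91 98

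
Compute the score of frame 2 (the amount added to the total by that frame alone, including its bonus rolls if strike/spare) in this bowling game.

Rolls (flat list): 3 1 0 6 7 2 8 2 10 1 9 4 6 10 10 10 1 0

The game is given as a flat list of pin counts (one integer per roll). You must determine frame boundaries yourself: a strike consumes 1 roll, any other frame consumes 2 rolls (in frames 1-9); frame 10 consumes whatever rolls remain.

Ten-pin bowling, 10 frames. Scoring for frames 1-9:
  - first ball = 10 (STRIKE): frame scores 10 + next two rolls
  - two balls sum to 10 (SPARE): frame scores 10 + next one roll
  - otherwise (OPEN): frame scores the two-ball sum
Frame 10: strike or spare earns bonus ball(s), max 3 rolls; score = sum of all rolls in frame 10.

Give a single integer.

Answer: 6

Derivation:
Frame 1: OPEN (3+1=4). Cumulative: 4
Frame 2: OPEN (0+6=6). Cumulative: 10
Frame 3: OPEN (7+2=9). Cumulative: 19
Frame 4: SPARE (8+2=10). 10 + next roll (10) = 20. Cumulative: 39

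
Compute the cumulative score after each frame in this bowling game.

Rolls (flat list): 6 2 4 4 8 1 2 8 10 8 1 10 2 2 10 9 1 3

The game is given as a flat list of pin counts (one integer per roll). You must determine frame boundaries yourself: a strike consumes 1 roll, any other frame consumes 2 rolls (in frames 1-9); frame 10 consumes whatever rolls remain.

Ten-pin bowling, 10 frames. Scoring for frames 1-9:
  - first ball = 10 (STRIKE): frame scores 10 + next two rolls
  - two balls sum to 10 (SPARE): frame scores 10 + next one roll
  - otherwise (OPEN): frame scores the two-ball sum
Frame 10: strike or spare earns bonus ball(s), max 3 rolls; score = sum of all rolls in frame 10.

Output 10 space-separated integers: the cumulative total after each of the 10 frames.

Frame 1: OPEN (6+2=8). Cumulative: 8
Frame 2: OPEN (4+4=8). Cumulative: 16
Frame 3: OPEN (8+1=9). Cumulative: 25
Frame 4: SPARE (2+8=10). 10 + next roll (10) = 20. Cumulative: 45
Frame 5: STRIKE. 10 + next two rolls (8+1) = 19. Cumulative: 64
Frame 6: OPEN (8+1=9). Cumulative: 73
Frame 7: STRIKE. 10 + next two rolls (2+2) = 14. Cumulative: 87
Frame 8: OPEN (2+2=4). Cumulative: 91
Frame 9: STRIKE. 10 + next two rolls (9+1) = 20. Cumulative: 111
Frame 10: SPARE. Sum of all frame-10 rolls (9+1+3) = 13. Cumulative: 124

Answer: 8 16 25 45 64 73 87 91 111 124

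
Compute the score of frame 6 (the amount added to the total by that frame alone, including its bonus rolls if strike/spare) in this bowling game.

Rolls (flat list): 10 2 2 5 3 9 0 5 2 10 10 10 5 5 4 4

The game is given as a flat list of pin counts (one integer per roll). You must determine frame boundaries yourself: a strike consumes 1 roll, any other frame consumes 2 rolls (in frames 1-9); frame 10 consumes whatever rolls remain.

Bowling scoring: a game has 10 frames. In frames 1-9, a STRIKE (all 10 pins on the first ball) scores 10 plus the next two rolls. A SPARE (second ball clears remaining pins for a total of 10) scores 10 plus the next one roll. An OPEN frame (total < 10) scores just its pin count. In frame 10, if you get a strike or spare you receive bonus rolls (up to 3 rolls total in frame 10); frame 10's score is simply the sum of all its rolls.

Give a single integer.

Frame 1: STRIKE. 10 + next two rolls (2+2) = 14. Cumulative: 14
Frame 2: OPEN (2+2=4). Cumulative: 18
Frame 3: OPEN (5+3=8). Cumulative: 26
Frame 4: OPEN (9+0=9). Cumulative: 35
Frame 5: OPEN (5+2=7). Cumulative: 42
Frame 6: STRIKE. 10 + next two rolls (10+10) = 30. Cumulative: 72
Frame 7: STRIKE. 10 + next two rolls (10+5) = 25. Cumulative: 97
Frame 8: STRIKE. 10 + next two rolls (5+5) = 20. Cumulative: 117

Answer: 30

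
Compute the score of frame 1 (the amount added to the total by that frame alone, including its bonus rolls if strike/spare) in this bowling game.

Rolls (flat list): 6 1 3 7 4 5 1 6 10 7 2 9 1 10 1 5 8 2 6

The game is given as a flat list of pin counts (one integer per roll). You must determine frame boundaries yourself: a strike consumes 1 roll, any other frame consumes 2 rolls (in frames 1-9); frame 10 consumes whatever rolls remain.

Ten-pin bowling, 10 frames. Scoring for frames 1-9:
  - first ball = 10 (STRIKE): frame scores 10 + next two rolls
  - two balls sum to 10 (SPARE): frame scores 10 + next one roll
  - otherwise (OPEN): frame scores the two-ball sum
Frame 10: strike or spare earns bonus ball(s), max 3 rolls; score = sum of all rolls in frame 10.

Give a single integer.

Answer: 7

Derivation:
Frame 1: OPEN (6+1=7). Cumulative: 7
Frame 2: SPARE (3+7=10). 10 + next roll (4) = 14. Cumulative: 21
Frame 3: OPEN (4+5=9). Cumulative: 30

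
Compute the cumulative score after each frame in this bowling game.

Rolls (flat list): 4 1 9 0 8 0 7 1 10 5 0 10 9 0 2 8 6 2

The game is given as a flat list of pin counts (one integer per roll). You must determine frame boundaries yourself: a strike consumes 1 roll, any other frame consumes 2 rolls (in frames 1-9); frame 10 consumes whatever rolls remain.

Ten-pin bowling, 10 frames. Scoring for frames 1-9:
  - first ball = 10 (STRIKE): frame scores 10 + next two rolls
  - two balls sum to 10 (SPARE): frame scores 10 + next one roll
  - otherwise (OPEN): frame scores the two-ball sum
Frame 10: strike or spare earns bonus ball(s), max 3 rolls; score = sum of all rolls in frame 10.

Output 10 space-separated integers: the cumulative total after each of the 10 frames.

Answer: 5 14 22 30 45 50 69 78 94 102

Derivation:
Frame 1: OPEN (4+1=5). Cumulative: 5
Frame 2: OPEN (9+0=9). Cumulative: 14
Frame 3: OPEN (8+0=8). Cumulative: 22
Frame 4: OPEN (7+1=8). Cumulative: 30
Frame 5: STRIKE. 10 + next two rolls (5+0) = 15. Cumulative: 45
Frame 6: OPEN (5+0=5). Cumulative: 50
Frame 7: STRIKE. 10 + next two rolls (9+0) = 19. Cumulative: 69
Frame 8: OPEN (9+0=9). Cumulative: 78
Frame 9: SPARE (2+8=10). 10 + next roll (6) = 16. Cumulative: 94
Frame 10: OPEN. Sum of all frame-10 rolls (6+2) = 8. Cumulative: 102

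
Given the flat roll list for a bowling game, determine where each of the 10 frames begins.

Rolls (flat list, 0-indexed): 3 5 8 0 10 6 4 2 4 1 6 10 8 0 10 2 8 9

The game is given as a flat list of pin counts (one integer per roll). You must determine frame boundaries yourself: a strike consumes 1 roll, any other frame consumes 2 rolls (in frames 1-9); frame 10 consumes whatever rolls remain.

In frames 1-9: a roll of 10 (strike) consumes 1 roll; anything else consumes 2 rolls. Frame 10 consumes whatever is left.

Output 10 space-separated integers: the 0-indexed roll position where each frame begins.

Frame 1 starts at roll index 0: rolls=3,5 (sum=8), consumes 2 rolls
Frame 2 starts at roll index 2: rolls=8,0 (sum=8), consumes 2 rolls
Frame 3 starts at roll index 4: roll=10 (strike), consumes 1 roll
Frame 4 starts at roll index 5: rolls=6,4 (sum=10), consumes 2 rolls
Frame 5 starts at roll index 7: rolls=2,4 (sum=6), consumes 2 rolls
Frame 6 starts at roll index 9: rolls=1,6 (sum=7), consumes 2 rolls
Frame 7 starts at roll index 11: roll=10 (strike), consumes 1 roll
Frame 8 starts at roll index 12: rolls=8,0 (sum=8), consumes 2 rolls
Frame 9 starts at roll index 14: roll=10 (strike), consumes 1 roll
Frame 10 starts at roll index 15: 3 remaining rolls

Answer: 0 2 4 5 7 9 11 12 14 15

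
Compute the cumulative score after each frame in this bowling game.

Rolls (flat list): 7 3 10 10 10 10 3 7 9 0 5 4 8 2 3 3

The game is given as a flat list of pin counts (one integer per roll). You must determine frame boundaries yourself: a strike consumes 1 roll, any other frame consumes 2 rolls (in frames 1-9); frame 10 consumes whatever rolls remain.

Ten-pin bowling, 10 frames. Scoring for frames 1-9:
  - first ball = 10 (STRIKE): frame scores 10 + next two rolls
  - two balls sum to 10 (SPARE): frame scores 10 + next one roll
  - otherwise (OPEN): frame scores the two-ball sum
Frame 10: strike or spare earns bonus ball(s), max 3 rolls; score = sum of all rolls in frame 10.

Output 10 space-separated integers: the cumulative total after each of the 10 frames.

Frame 1: SPARE (7+3=10). 10 + next roll (10) = 20. Cumulative: 20
Frame 2: STRIKE. 10 + next two rolls (10+10) = 30. Cumulative: 50
Frame 3: STRIKE. 10 + next two rolls (10+10) = 30. Cumulative: 80
Frame 4: STRIKE. 10 + next two rolls (10+3) = 23. Cumulative: 103
Frame 5: STRIKE. 10 + next two rolls (3+7) = 20. Cumulative: 123
Frame 6: SPARE (3+7=10). 10 + next roll (9) = 19. Cumulative: 142
Frame 7: OPEN (9+0=9). Cumulative: 151
Frame 8: OPEN (5+4=9). Cumulative: 160
Frame 9: SPARE (8+2=10). 10 + next roll (3) = 13. Cumulative: 173
Frame 10: OPEN. Sum of all frame-10 rolls (3+3) = 6. Cumulative: 179

Answer: 20 50 80 103 123 142 151 160 173 179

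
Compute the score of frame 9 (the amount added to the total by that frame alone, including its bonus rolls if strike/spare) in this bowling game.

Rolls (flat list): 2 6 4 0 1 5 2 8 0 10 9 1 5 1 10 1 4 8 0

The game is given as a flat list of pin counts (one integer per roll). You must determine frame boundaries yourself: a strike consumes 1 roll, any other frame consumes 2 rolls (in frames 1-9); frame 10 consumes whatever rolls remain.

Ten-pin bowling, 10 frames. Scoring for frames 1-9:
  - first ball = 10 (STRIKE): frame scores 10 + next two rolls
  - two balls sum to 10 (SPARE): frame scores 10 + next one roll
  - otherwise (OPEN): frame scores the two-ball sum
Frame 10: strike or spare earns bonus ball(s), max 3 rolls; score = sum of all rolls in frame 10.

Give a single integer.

Frame 1: OPEN (2+6=8). Cumulative: 8
Frame 2: OPEN (4+0=4). Cumulative: 12
Frame 3: OPEN (1+5=6). Cumulative: 18
Frame 4: SPARE (2+8=10). 10 + next roll (0) = 10. Cumulative: 28
Frame 5: SPARE (0+10=10). 10 + next roll (9) = 19. Cumulative: 47
Frame 6: SPARE (9+1=10). 10 + next roll (5) = 15. Cumulative: 62
Frame 7: OPEN (5+1=6). Cumulative: 68
Frame 8: STRIKE. 10 + next two rolls (1+4) = 15. Cumulative: 83
Frame 9: OPEN (1+4=5). Cumulative: 88
Frame 10: OPEN. Sum of all frame-10 rolls (8+0) = 8. Cumulative: 96

Answer: 5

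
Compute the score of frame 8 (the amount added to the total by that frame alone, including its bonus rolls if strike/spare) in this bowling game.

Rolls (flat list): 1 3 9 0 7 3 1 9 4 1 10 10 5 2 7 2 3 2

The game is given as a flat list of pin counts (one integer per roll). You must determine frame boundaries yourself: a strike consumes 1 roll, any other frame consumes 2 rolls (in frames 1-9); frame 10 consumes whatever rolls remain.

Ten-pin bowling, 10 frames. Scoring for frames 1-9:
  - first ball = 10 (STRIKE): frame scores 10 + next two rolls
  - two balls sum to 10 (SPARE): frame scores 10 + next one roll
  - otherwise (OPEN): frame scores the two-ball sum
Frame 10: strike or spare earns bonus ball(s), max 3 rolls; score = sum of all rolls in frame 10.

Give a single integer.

Frame 1: OPEN (1+3=4). Cumulative: 4
Frame 2: OPEN (9+0=9). Cumulative: 13
Frame 3: SPARE (7+3=10). 10 + next roll (1) = 11. Cumulative: 24
Frame 4: SPARE (1+9=10). 10 + next roll (4) = 14. Cumulative: 38
Frame 5: OPEN (4+1=5). Cumulative: 43
Frame 6: STRIKE. 10 + next two rolls (10+5) = 25. Cumulative: 68
Frame 7: STRIKE. 10 + next two rolls (5+2) = 17. Cumulative: 85
Frame 8: OPEN (5+2=7). Cumulative: 92
Frame 9: OPEN (7+2=9). Cumulative: 101
Frame 10: OPEN. Sum of all frame-10 rolls (3+2) = 5. Cumulative: 106

Answer: 7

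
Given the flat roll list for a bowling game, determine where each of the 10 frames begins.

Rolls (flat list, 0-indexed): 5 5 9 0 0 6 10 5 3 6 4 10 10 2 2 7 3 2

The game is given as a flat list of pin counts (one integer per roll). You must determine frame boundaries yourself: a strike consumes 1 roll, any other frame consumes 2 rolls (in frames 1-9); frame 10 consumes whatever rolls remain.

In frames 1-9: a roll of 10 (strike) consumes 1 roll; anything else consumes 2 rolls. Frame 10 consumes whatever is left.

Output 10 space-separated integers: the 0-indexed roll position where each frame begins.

Answer: 0 2 4 6 7 9 11 12 13 15

Derivation:
Frame 1 starts at roll index 0: rolls=5,5 (sum=10), consumes 2 rolls
Frame 2 starts at roll index 2: rolls=9,0 (sum=9), consumes 2 rolls
Frame 3 starts at roll index 4: rolls=0,6 (sum=6), consumes 2 rolls
Frame 4 starts at roll index 6: roll=10 (strike), consumes 1 roll
Frame 5 starts at roll index 7: rolls=5,3 (sum=8), consumes 2 rolls
Frame 6 starts at roll index 9: rolls=6,4 (sum=10), consumes 2 rolls
Frame 7 starts at roll index 11: roll=10 (strike), consumes 1 roll
Frame 8 starts at roll index 12: roll=10 (strike), consumes 1 roll
Frame 9 starts at roll index 13: rolls=2,2 (sum=4), consumes 2 rolls
Frame 10 starts at roll index 15: 3 remaining rolls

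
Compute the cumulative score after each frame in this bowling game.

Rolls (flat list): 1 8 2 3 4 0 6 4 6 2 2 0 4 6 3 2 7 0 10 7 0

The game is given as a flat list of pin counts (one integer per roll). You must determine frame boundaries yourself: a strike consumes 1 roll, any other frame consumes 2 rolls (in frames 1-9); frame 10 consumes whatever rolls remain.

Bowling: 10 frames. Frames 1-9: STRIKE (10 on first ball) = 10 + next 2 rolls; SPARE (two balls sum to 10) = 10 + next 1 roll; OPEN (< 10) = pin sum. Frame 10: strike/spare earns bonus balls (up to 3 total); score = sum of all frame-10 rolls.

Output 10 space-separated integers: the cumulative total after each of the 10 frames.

Answer: 9 14 18 34 42 44 57 62 69 86

Derivation:
Frame 1: OPEN (1+8=9). Cumulative: 9
Frame 2: OPEN (2+3=5). Cumulative: 14
Frame 3: OPEN (4+0=4). Cumulative: 18
Frame 4: SPARE (6+4=10). 10 + next roll (6) = 16. Cumulative: 34
Frame 5: OPEN (6+2=8). Cumulative: 42
Frame 6: OPEN (2+0=2). Cumulative: 44
Frame 7: SPARE (4+6=10). 10 + next roll (3) = 13. Cumulative: 57
Frame 8: OPEN (3+2=5). Cumulative: 62
Frame 9: OPEN (7+0=7). Cumulative: 69
Frame 10: STRIKE. Sum of all frame-10 rolls (10+7+0) = 17. Cumulative: 86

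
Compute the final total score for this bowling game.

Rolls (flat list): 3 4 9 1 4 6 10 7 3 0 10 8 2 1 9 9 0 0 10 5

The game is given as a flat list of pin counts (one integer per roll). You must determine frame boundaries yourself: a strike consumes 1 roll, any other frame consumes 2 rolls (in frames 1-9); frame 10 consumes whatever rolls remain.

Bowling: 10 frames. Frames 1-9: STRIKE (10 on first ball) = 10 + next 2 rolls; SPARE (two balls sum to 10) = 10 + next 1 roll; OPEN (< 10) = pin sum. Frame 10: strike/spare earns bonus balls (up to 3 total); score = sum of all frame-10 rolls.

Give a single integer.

Answer: 143

Derivation:
Frame 1: OPEN (3+4=7). Cumulative: 7
Frame 2: SPARE (9+1=10). 10 + next roll (4) = 14. Cumulative: 21
Frame 3: SPARE (4+6=10). 10 + next roll (10) = 20. Cumulative: 41
Frame 4: STRIKE. 10 + next two rolls (7+3) = 20. Cumulative: 61
Frame 5: SPARE (7+3=10). 10 + next roll (0) = 10. Cumulative: 71
Frame 6: SPARE (0+10=10). 10 + next roll (8) = 18. Cumulative: 89
Frame 7: SPARE (8+2=10). 10 + next roll (1) = 11. Cumulative: 100
Frame 8: SPARE (1+9=10). 10 + next roll (9) = 19. Cumulative: 119
Frame 9: OPEN (9+0=9). Cumulative: 128
Frame 10: SPARE. Sum of all frame-10 rolls (0+10+5) = 15. Cumulative: 143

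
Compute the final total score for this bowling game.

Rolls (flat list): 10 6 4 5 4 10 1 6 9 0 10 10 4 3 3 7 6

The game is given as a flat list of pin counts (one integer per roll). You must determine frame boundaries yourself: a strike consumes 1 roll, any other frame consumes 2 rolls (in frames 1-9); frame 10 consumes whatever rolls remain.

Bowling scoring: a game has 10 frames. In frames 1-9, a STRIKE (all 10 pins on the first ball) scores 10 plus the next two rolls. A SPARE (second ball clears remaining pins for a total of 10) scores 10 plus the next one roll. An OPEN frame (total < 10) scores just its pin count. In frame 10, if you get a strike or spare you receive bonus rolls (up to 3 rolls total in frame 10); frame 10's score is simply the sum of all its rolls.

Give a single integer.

Answer: 141

Derivation:
Frame 1: STRIKE. 10 + next two rolls (6+4) = 20. Cumulative: 20
Frame 2: SPARE (6+4=10). 10 + next roll (5) = 15. Cumulative: 35
Frame 3: OPEN (5+4=9). Cumulative: 44
Frame 4: STRIKE. 10 + next two rolls (1+6) = 17. Cumulative: 61
Frame 5: OPEN (1+6=7). Cumulative: 68
Frame 6: OPEN (9+0=9). Cumulative: 77
Frame 7: STRIKE. 10 + next two rolls (10+4) = 24. Cumulative: 101
Frame 8: STRIKE. 10 + next two rolls (4+3) = 17. Cumulative: 118
Frame 9: OPEN (4+3=7). Cumulative: 125
Frame 10: SPARE. Sum of all frame-10 rolls (3+7+6) = 16. Cumulative: 141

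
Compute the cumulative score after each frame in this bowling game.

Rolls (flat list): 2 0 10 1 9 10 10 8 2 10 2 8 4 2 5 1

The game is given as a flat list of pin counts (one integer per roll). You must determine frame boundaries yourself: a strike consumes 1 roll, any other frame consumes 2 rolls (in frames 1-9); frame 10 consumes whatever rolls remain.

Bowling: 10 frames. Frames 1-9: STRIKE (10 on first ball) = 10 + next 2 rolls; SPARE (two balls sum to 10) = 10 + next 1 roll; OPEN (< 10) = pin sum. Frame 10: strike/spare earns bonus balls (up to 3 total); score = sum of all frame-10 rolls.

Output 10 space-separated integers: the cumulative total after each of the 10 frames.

Frame 1: OPEN (2+0=2). Cumulative: 2
Frame 2: STRIKE. 10 + next two rolls (1+9) = 20. Cumulative: 22
Frame 3: SPARE (1+9=10). 10 + next roll (10) = 20. Cumulative: 42
Frame 4: STRIKE. 10 + next two rolls (10+8) = 28. Cumulative: 70
Frame 5: STRIKE. 10 + next two rolls (8+2) = 20. Cumulative: 90
Frame 6: SPARE (8+2=10). 10 + next roll (10) = 20. Cumulative: 110
Frame 7: STRIKE. 10 + next two rolls (2+8) = 20. Cumulative: 130
Frame 8: SPARE (2+8=10). 10 + next roll (4) = 14. Cumulative: 144
Frame 9: OPEN (4+2=6). Cumulative: 150
Frame 10: OPEN. Sum of all frame-10 rolls (5+1) = 6. Cumulative: 156

Answer: 2 22 42 70 90 110 130 144 150 156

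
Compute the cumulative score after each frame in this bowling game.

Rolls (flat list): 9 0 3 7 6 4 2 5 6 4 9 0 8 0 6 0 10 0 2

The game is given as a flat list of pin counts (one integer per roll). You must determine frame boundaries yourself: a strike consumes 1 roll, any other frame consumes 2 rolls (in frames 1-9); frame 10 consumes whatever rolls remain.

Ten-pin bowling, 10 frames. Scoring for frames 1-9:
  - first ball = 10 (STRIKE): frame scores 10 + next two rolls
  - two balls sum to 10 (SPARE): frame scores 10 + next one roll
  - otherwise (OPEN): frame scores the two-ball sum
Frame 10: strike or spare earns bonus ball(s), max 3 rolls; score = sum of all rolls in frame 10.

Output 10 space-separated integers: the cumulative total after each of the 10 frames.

Frame 1: OPEN (9+0=9). Cumulative: 9
Frame 2: SPARE (3+7=10). 10 + next roll (6) = 16. Cumulative: 25
Frame 3: SPARE (6+4=10). 10 + next roll (2) = 12. Cumulative: 37
Frame 4: OPEN (2+5=7). Cumulative: 44
Frame 5: SPARE (6+4=10). 10 + next roll (9) = 19. Cumulative: 63
Frame 6: OPEN (9+0=9). Cumulative: 72
Frame 7: OPEN (8+0=8). Cumulative: 80
Frame 8: OPEN (6+0=6). Cumulative: 86
Frame 9: STRIKE. 10 + next two rolls (0+2) = 12. Cumulative: 98
Frame 10: OPEN. Sum of all frame-10 rolls (0+2) = 2. Cumulative: 100

Answer: 9 25 37 44 63 72 80 86 98 100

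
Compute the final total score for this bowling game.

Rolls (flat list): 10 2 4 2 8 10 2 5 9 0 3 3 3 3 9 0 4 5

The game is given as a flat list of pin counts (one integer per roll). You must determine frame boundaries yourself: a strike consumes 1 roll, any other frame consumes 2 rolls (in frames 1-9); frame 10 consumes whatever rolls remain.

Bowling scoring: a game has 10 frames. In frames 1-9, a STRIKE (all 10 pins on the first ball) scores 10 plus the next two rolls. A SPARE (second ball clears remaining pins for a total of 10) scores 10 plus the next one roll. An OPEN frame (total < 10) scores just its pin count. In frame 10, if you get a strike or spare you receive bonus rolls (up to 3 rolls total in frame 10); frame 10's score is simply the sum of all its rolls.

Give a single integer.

Answer: 105

Derivation:
Frame 1: STRIKE. 10 + next two rolls (2+4) = 16. Cumulative: 16
Frame 2: OPEN (2+4=6). Cumulative: 22
Frame 3: SPARE (2+8=10). 10 + next roll (10) = 20. Cumulative: 42
Frame 4: STRIKE. 10 + next two rolls (2+5) = 17. Cumulative: 59
Frame 5: OPEN (2+5=7). Cumulative: 66
Frame 6: OPEN (9+0=9). Cumulative: 75
Frame 7: OPEN (3+3=6). Cumulative: 81
Frame 8: OPEN (3+3=6). Cumulative: 87
Frame 9: OPEN (9+0=9). Cumulative: 96
Frame 10: OPEN. Sum of all frame-10 rolls (4+5) = 9. Cumulative: 105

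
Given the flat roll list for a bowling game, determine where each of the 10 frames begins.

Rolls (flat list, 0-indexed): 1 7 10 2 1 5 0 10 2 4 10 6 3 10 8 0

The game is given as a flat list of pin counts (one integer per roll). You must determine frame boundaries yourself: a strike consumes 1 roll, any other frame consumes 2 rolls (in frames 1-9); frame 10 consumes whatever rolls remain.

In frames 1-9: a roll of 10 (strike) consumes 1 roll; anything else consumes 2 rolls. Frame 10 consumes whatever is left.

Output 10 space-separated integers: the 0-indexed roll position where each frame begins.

Answer: 0 2 3 5 7 8 10 11 13 14

Derivation:
Frame 1 starts at roll index 0: rolls=1,7 (sum=8), consumes 2 rolls
Frame 2 starts at roll index 2: roll=10 (strike), consumes 1 roll
Frame 3 starts at roll index 3: rolls=2,1 (sum=3), consumes 2 rolls
Frame 4 starts at roll index 5: rolls=5,0 (sum=5), consumes 2 rolls
Frame 5 starts at roll index 7: roll=10 (strike), consumes 1 roll
Frame 6 starts at roll index 8: rolls=2,4 (sum=6), consumes 2 rolls
Frame 7 starts at roll index 10: roll=10 (strike), consumes 1 roll
Frame 8 starts at roll index 11: rolls=6,3 (sum=9), consumes 2 rolls
Frame 9 starts at roll index 13: roll=10 (strike), consumes 1 roll
Frame 10 starts at roll index 14: 2 remaining rolls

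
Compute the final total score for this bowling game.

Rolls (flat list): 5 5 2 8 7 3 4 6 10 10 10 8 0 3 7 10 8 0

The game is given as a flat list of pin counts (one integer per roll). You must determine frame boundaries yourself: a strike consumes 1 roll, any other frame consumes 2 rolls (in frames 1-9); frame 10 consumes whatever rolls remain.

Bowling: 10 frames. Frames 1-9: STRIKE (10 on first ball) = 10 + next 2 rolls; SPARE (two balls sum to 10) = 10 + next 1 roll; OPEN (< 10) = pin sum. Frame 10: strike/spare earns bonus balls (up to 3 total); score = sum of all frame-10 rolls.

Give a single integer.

Answer: 185

Derivation:
Frame 1: SPARE (5+5=10). 10 + next roll (2) = 12. Cumulative: 12
Frame 2: SPARE (2+8=10). 10 + next roll (7) = 17. Cumulative: 29
Frame 3: SPARE (7+3=10). 10 + next roll (4) = 14. Cumulative: 43
Frame 4: SPARE (4+6=10). 10 + next roll (10) = 20. Cumulative: 63
Frame 5: STRIKE. 10 + next two rolls (10+10) = 30. Cumulative: 93
Frame 6: STRIKE. 10 + next two rolls (10+8) = 28. Cumulative: 121
Frame 7: STRIKE. 10 + next two rolls (8+0) = 18. Cumulative: 139
Frame 8: OPEN (8+0=8). Cumulative: 147
Frame 9: SPARE (3+7=10). 10 + next roll (10) = 20. Cumulative: 167
Frame 10: STRIKE. Sum of all frame-10 rolls (10+8+0) = 18. Cumulative: 185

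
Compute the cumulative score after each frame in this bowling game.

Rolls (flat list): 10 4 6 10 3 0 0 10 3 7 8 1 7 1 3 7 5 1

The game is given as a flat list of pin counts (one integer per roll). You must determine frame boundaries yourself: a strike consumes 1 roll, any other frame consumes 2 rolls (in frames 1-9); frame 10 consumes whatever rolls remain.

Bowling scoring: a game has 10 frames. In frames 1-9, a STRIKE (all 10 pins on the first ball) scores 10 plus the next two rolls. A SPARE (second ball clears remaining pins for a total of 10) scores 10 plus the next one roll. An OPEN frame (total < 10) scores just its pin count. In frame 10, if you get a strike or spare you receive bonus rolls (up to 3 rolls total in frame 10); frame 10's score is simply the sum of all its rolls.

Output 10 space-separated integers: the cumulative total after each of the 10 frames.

Frame 1: STRIKE. 10 + next two rolls (4+6) = 20. Cumulative: 20
Frame 2: SPARE (4+6=10). 10 + next roll (10) = 20. Cumulative: 40
Frame 3: STRIKE. 10 + next two rolls (3+0) = 13. Cumulative: 53
Frame 4: OPEN (3+0=3). Cumulative: 56
Frame 5: SPARE (0+10=10). 10 + next roll (3) = 13. Cumulative: 69
Frame 6: SPARE (3+7=10). 10 + next roll (8) = 18. Cumulative: 87
Frame 7: OPEN (8+1=9). Cumulative: 96
Frame 8: OPEN (7+1=8). Cumulative: 104
Frame 9: SPARE (3+7=10). 10 + next roll (5) = 15. Cumulative: 119
Frame 10: OPEN. Sum of all frame-10 rolls (5+1) = 6. Cumulative: 125

Answer: 20 40 53 56 69 87 96 104 119 125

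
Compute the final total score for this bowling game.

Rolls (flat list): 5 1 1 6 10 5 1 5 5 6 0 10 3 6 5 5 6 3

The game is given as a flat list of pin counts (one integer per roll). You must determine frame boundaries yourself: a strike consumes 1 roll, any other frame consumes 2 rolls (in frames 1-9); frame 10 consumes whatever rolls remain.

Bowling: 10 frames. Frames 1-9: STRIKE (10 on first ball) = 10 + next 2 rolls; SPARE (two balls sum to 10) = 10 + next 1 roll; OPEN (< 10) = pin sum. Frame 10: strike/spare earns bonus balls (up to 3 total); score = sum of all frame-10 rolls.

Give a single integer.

Answer: 110

Derivation:
Frame 1: OPEN (5+1=6). Cumulative: 6
Frame 2: OPEN (1+6=7). Cumulative: 13
Frame 3: STRIKE. 10 + next two rolls (5+1) = 16. Cumulative: 29
Frame 4: OPEN (5+1=6). Cumulative: 35
Frame 5: SPARE (5+5=10). 10 + next roll (6) = 16. Cumulative: 51
Frame 6: OPEN (6+0=6). Cumulative: 57
Frame 7: STRIKE. 10 + next two rolls (3+6) = 19. Cumulative: 76
Frame 8: OPEN (3+6=9). Cumulative: 85
Frame 9: SPARE (5+5=10). 10 + next roll (6) = 16. Cumulative: 101
Frame 10: OPEN. Sum of all frame-10 rolls (6+3) = 9. Cumulative: 110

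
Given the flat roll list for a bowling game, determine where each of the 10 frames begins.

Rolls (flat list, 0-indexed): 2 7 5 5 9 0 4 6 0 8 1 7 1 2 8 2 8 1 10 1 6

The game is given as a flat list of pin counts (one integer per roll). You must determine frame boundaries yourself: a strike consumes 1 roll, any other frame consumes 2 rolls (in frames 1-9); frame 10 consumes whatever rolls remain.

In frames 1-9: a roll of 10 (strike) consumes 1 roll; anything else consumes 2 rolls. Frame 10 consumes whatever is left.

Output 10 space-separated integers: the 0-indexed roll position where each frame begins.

Answer: 0 2 4 6 8 10 12 14 16 18

Derivation:
Frame 1 starts at roll index 0: rolls=2,7 (sum=9), consumes 2 rolls
Frame 2 starts at roll index 2: rolls=5,5 (sum=10), consumes 2 rolls
Frame 3 starts at roll index 4: rolls=9,0 (sum=9), consumes 2 rolls
Frame 4 starts at roll index 6: rolls=4,6 (sum=10), consumes 2 rolls
Frame 5 starts at roll index 8: rolls=0,8 (sum=8), consumes 2 rolls
Frame 6 starts at roll index 10: rolls=1,7 (sum=8), consumes 2 rolls
Frame 7 starts at roll index 12: rolls=1,2 (sum=3), consumes 2 rolls
Frame 8 starts at roll index 14: rolls=8,2 (sum=10), consumes 2 rolls
Frame 9 starts at roll index 16: rolls=8,1 (sum=9), consumes 2 rolls
Frame 10 starts at roll index 18: 3 remaining rolls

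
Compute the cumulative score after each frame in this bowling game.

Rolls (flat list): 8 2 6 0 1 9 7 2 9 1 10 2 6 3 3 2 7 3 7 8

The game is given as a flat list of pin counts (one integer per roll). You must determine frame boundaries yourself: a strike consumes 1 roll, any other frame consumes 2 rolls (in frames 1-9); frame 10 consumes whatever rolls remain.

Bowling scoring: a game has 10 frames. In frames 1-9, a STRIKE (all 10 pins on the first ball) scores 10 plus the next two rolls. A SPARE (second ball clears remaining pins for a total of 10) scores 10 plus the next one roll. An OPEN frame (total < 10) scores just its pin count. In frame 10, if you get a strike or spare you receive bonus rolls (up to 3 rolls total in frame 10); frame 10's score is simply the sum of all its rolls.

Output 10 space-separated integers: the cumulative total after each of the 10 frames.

Answer: 16 22 39 48 68 86 94 100 109 127

Derivation:
Frame 1: SPARE (8+2=10). 10 + next roll (6) = 16. Cumulative: 16
Frame 2: OPEN (6+0=6). Cumulative: 22
Frame 3: SPARE (1+9=10). 10 + next roll (7) = 17. Cumulative: 39
Frame 4: OPEN (7+2=9). Cumulative: 48
Frame 5: SPARE (9+1=10). 10 + next roll (10) = 20. Cumulative: 68
Frame 6: STRIKE. 10 + next two rolls (2+6) = 18. Cumulative: 86
Frame 7: OPEN (2+6=8). Cumulative: 94
Frame 8: OPEN (3+3=6). Cumulative: 100
Frame 9: OPEN (2+7=9). Cumulative: 109
Frame 10: SPARE. Sum of all frame-10 rolls (3+7+8) = 18. Cumulative: 127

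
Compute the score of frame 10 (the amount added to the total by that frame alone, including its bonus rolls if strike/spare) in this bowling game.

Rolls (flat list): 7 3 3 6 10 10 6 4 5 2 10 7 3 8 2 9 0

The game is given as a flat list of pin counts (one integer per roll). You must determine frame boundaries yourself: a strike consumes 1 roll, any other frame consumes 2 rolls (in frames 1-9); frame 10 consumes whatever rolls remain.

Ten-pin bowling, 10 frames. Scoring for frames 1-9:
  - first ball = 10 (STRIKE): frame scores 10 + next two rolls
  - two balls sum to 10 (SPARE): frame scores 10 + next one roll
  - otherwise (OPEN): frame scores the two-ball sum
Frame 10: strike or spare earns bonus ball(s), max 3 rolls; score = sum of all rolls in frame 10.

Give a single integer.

Answer: 9

Derivation:
Frame 1: SPARE (7+3=10). 10 + next roll (3) = 13. Cumulative: 13
Frame 2: OPEN (3+6=9). Cumulative: 22
Frame 3: STRIKE. 10 + next two rolls (10+6) = 26. Cumulative: 48
Frame 4: STRIKE. 10 + next two rolls (6+4) = 20. Cumulative: 68
Frame 5: SPARE (6+4=10). 10 + next roll (5) = 15. Cumulative: 83
Frame 6: OPEN (5+2=7). Cumulative: 90
Frame 7: STRIKE. 10 + next two rolls (7+3) = 20. Cumulative: 110
Frame 8: SPARE (7+3=10). 10 + next roll (8) = 18. Cumulative: 128
Frame 9: SPARE (8+2=10). 10 + next roll (9) = 19. Cumulative: 147
Frame 10: OPEN. Sum of all frame-10 rolls (9+0) = 9. Cumulative: 156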